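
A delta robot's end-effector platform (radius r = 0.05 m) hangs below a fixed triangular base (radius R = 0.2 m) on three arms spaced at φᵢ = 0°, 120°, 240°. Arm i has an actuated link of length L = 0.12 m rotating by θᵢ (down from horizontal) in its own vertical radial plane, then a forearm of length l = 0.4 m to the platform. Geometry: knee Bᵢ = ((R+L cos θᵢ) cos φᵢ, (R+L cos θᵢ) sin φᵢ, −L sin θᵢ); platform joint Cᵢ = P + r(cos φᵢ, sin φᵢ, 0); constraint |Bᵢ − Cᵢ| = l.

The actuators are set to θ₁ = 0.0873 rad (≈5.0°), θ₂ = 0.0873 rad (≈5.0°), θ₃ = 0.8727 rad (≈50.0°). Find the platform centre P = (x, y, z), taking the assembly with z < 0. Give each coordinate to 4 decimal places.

(0.0462, 0.0800, -0.3325)

arm 1 at φ=0.0°: (R−r)+L cos θ1 = 0.2695;  S1 = (0.2695, 0.0000, -0.0105)
S2 = (0.2695·cos120.0°, 0.2695·sin120.0°, -0.0105) = (-0.1348, 0.2334, -0.0105)
φ3=240.0°: virtual centre (-0.1136, -0.1967, -0.0919), radius l
subtract pairs → two planes through P
[-0.8086 0.4669 0.0000]·P = 0.0000;  [-0.7662 -0.3934 -0.1629]·P = -0.0127
det = 0.6758;  x = 0.0088+-0.1126z,  y = 0.0152+-0.1949z
into |P−S₁|² = l²: 1.0507z² + 0.0737z + -0.0917 = 0;  Δ = 0.3907;  z = -0.3325 or 0.2624 → z<0 root = -0.3325
x = 0.0462, y = 0.0800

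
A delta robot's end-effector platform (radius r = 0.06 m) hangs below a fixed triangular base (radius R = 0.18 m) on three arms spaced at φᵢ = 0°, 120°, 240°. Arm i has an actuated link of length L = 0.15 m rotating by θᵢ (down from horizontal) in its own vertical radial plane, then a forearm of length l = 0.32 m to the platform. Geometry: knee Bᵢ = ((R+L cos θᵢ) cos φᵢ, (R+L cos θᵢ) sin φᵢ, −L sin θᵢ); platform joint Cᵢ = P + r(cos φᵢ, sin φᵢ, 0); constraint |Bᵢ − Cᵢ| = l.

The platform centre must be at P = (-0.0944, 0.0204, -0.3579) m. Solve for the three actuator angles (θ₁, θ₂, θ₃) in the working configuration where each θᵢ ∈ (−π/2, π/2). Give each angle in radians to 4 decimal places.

φ1=0.0° → target in arm frame (-0.0944, 0.0204)
  e−x'=0.2144;  (l²−L²−(e−x')²−y'²−z²)/2L = -0.3153
  γ=atan2(-0.3579,0.2144)=-1.0311;  ψ=arccos(-0.7556)=2.4274;  θ1=γ+ψ≈1.3963
φ2=120.0° → target in arm frame (0.0649, 0.0716)
  A cos θ + B sin θ = C:  0.0551·cos θ + -0.3579·sin θ = -0.1878
  θ2 = atan2(B,A) + arccos(C/0.3621) = 0.6982
rotate P by −φ3: (0.0295, -0.0920, -0.3579)
  e−x'=0.0905;  (l²−L²−(e−x')²−y'²−z²)/2L = -0.2161
  θ3 = atan2(B,A) + arccos(C/0.3692) = 0.8730

θ₁ = 1.3963, θ₂ = 0.6982, θ₃ = 0.8730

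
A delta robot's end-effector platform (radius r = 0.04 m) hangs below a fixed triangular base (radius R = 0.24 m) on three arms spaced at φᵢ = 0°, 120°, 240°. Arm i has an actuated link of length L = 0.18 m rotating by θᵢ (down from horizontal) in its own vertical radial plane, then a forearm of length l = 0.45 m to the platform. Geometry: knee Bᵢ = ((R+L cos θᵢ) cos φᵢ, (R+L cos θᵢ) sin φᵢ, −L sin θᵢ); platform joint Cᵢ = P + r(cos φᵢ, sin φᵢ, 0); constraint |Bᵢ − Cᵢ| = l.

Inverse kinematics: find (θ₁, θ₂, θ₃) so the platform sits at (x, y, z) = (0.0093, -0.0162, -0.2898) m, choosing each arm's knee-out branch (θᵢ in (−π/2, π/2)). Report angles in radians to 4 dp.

φ1=0.0° → target in arm frame (0.0093, -0.0162)
  A cos θ + B sin θ = C:  0.1907·cos θ + -0.2898·sin θ = 0.1375
  √(A²+B²)=0.3469;  θ1 = -0.9888+1.1634 ≈ 0.1746
arm 2 (φ=120.0°): x'=-0.0187, y'=0.0000
  A cos θ + B sin θ = C:  0.2187·cos θ + -0.2898·sin θ = 0.1064
  √(A²+B²)=0.3630;  θ2 = -0.9244+1.2734 ≈ 0.3491
rotate P by −φ3: (0.0094, 0.0162, -0.2898)
  A=0.1906, B=-0.2898, C=(l²−L²−A²−y'²−z²)/(2L)=0.1376
  √(A²+B²)=0.3469;  θ3 = -0.9890+1.1630 ≈ 0.1741

θ₁ = 0.1746, θ₂ = 0.3491, θ₃ = 0.1741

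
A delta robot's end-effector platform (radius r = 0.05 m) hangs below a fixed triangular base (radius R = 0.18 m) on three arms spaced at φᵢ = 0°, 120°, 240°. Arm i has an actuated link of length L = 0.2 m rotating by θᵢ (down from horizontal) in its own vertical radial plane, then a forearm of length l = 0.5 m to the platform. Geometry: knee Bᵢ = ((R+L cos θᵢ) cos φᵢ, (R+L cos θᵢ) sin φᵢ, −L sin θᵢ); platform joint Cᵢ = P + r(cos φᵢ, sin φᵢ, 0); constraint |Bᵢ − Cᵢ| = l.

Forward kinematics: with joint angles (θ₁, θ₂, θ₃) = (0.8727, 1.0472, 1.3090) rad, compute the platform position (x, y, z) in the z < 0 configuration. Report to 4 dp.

arm 1 at φ=0.0°: (R−r)+L cos θ1 = 0.2586;  centre 1 = (0.2586, 0.0000, -0.1532)
arm 2 at φ=120.0°: (R−r)+L cos θ2 = 0.2300;  centre 2 = (-0.1150, 0.1992, -0.1732)
centre 3 = (0.1818·cos240.0°, 0.1818·sin240.0°, -0.1932) = (-0.0909, -0.1574, -0.1932)
eliminate P² terms by subtracting sphere 1 from 2 and 3
plane₁₂: -0.7471x+0.3984y+-0.0400z = -0.0074
det = 0.5136;  x = 0.0200+-0.0865z,  y = 0.0189+-0.0619z
into |P−centre ₁|² = l²: 1.0113z² + 0.3454z + -0.1693 = 0;  Δ = 0.8040;  z = -0.6141 or 0.2726 → z<0 root = -0.6141
x = 0.0732, y = 0.0569

(0.0732, 0.0569, -0.6141)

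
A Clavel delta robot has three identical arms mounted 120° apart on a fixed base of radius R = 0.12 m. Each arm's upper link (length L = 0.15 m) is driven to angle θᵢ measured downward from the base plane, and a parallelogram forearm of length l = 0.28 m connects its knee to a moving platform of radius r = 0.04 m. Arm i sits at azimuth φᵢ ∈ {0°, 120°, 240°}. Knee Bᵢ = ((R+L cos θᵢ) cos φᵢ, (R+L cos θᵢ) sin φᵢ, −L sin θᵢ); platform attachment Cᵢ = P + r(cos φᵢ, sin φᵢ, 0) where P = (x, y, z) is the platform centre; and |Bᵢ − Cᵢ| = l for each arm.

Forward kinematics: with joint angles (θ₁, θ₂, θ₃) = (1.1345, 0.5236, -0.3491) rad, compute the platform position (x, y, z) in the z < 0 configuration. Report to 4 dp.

φ1=0.0°: virtual centre (0.1434, 0.0000, -0.1359), radius l
S2 = (0.2099·cos120.0°, 0.2099·sin120.0°, -0.0750) = (-0.1050, 0.1818, -0.0750)
φ3=240.0°: virtual centre (-0.1105, -0.1914, 0.0513), radius l
subtract pairs → two planes through P
plane₁₂: -0.4967x+0.3636y+0.1219z = 0.0106
Cramer: x(z) = -0.0229+0.4879z;  y(z) = -0.0020+0.3313z
into |P−S₁|² = l²: 1.3478z² + 0.1083z + -0.0323 = 0;  Δ = 0.1856;  z = -0.2000 or 0.1197 → z<0 root = -0.2000
x = -0.1205, y = -0.0683

(-0.1205, -0.0683, -0.2000)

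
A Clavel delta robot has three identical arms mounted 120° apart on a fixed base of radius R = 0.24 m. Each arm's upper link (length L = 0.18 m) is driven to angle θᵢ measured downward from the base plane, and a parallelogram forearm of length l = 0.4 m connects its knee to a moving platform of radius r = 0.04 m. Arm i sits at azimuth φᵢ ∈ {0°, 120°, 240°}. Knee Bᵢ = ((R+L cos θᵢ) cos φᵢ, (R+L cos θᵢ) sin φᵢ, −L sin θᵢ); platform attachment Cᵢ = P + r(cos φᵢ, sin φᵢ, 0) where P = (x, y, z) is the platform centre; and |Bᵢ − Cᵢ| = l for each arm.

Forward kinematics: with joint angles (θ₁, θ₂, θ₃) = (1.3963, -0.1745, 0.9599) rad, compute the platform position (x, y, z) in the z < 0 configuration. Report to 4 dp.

arm 1 at φ=0.0°: ρ1 = 0.2313;  S1 = (0.2313, 0.0000, -0.1773)
S2 = (0.3773·cos120.0°, 0.3773·sin120.0°, 0.0313) = (-0.1886, 0.3267, 0.0313)
arm 3 at φ=240.0°: ρ3 = 0.3032;  S3 = (-0.1516, -0.2626, -0.1474)
eliminate P² terms by subtracting sphere 1 from 2 and 3
[-0.8398 0.6534 0.4170]·P = 0.0584;  [-0.7657 -0.5252 0.0596]·P = 0.0288
det = 0.9415;  x = -0.0526+0.2741z,  y = 0.0218+-0.2860z
into |P−S₁|² = l²: 1.1569z² + 0.1865z + -0.0475 = 0;  Δ = 0.2548;  z = -0.2987 or 0.1376 → z<0 root = -0.2987
x = -0.1345, y = 0.1073

(-0.1345, 0.1073, -0.2987)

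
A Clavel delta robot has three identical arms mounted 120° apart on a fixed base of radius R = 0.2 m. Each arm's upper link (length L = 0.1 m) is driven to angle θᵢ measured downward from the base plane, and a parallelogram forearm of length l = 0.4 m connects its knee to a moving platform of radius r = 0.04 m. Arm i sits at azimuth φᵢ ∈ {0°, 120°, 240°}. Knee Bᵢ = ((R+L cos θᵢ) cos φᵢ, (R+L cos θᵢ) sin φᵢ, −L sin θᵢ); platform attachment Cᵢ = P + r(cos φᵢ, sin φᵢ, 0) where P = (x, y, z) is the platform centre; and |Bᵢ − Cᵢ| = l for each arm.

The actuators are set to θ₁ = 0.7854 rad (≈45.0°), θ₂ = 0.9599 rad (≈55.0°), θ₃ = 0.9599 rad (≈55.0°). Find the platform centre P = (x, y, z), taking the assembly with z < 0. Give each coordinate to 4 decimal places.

φ1=0.0°: virtual centre (0.2307, 0.0000, -0.0707), radius l
arm 2 at φ=120.0°: (R−r)+L cos θ2 = 0.2174;  S2 = (-0.1087, 0.1882, -0.0819)
φ3=240.0°: virtual centre (-0.1087, -0.1882, -0.0819), radius l
eliminate P² terms by subtracting sphere 1 from 2 and 3
plane₁₂: -0.6788x+0.3765y+-0.0224z = -0.0043
Cramer: x(z) = 0.0063-0.0330z;  y(z) = 0.0000+0.0000z
sphere 1 gives Az²+Bz+C=0 with A=1.0011, B=0.1562, C=-0.1046;  B²−4AC=0.4434;  roots -0.4106, 0.2546;  negative root z = -0.4106
x = 0.0198, y = 0.0000

(0.0198, 0.0000, -0.4106)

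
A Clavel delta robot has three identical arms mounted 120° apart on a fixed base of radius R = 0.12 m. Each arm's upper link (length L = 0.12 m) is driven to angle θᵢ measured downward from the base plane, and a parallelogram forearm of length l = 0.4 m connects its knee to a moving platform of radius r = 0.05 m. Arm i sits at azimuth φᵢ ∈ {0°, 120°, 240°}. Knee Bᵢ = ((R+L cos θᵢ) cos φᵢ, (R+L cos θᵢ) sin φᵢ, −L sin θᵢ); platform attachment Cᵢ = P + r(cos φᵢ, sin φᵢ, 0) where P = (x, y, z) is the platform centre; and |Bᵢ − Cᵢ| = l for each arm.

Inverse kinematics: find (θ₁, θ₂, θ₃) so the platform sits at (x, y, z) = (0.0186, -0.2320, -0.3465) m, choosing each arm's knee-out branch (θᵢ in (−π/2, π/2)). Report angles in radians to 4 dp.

arm 1 (φ=0.0°): x'=0.0186, y'=-0.2320
  A=0.0514, B=-0.3465, C=(l²−L²−A²−y'²−z²)/(2L)=-0.1289
  θ1 = atan2(B,A) + arccos(C/0.3503) = 0.5240
φ2=120.0° → target in arm frame (-0.2102, 0.0999)
  A=0.2802, B=-0.3465, C=(l²−L²−A²−y'²−z²)/(2L)=-0.2623
  θ2 = atan2(B,A) + arccos(C/0.4456) = 1.3095
rotate P by −φ3: (0.1916, 0.1321, -0.3465)
  e−x'=-0.1216;  (l²−L²−(e−x')²−y'²−z²)/2L = -0.0279
  γ=atan2(-0.3465,-0.1216)=-1.9084;  ψ=arccos(-0.0761)=1.6470;  θ3=γ+ψ≈-0.2614

θ₁ = 0.5240, θ₂ = 1.3095, θ₃ = -0.2614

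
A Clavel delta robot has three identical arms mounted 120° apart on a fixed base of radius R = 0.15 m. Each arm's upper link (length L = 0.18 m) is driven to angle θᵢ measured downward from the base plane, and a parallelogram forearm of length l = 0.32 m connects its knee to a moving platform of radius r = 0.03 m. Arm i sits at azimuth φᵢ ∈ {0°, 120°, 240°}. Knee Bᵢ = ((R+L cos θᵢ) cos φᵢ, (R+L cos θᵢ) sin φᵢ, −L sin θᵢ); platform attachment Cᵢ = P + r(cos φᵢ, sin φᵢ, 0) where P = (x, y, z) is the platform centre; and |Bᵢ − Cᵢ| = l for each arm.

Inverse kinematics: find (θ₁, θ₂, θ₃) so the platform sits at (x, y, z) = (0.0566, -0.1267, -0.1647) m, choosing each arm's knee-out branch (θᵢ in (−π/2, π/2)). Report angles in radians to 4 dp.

θ₁ = 0.0004, θ₂ = 1.2214, θ₃ = -0.2618

rotate P by −φ1: (0.0566, -0.1267, -0.1647)
  A=0.0634, B=-0.1647, C=(l²−L²−A²−y'²−z²)/(2L)=0.0633
  √(A²+B²)=0.1765;  θ1 = -1.2033+1.2037 ≈ 0.0004
φ2=120.0° → target in arm frame (-0.1380, 0.0143)
  A cos θ + B sin θ = C:  0.2580·cos θ + -0.1647·sin θ = -0.0664
  γ=atan2(-0.1647,0.2580)=-0.5681;  ψ=arccos(-0.2170)=1.7895;  θ2=γ+ψ≈1.2214
arm 3 (φ=240.0°): x'=0.0814, y'=0.1124
  A cos θ + B sin θ = C:  0.0386·cos θ + -0.1647·sin θ = 0.0799
  θ3 = atan2(B,A) + arccos(C/0.1692) = -0.2618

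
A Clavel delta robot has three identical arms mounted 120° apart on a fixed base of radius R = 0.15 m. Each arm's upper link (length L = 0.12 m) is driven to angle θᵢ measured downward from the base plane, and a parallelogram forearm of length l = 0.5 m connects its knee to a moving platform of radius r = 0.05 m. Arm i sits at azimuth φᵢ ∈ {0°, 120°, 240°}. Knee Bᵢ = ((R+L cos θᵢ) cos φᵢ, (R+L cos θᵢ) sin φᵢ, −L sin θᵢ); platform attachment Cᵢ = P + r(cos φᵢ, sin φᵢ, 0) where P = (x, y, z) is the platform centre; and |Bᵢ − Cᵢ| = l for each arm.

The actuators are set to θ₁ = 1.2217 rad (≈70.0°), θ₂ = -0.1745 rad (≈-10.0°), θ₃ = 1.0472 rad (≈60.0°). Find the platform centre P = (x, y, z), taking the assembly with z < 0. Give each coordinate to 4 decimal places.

arm 1 at φ=0.0°: ρ1 = 0.1410;  S1 = (0.1410, 0.0000, -0.1128)
arm 2 at φ=120.0°: ρ2 = 0.2182;  S2 = (-0.1091, 0.1889, 0.0208)
S3 = (0.1600·cos240.0°, 0.1600·sin240.0°, -0.1039) = (-0.0800, -0.1386, -0.1039)
|S₂|²−|S₁|² = 0.0154;  |S₃|²−|S₁|² = 0.0038
linear system: -0.5003x+0.3779y = 0.0154−0.2672z; -0.4421x+-0.2771y = 0.0038−0.0177z
det = 0.3057;  x = -0.0187+0.2641z,  y = 0.0161+-0.3575z
sphere 1 gives Az²+Bz+C=0 with A=1.1975, B=0.1297, C=-0.2115;  B²−4AC=1.0300;  roots -0.4779, 0.3696;  negative root z = -0.4779
x = -0.1449, y = 0.1869

(-0.1449, 0.1869, -0.4779)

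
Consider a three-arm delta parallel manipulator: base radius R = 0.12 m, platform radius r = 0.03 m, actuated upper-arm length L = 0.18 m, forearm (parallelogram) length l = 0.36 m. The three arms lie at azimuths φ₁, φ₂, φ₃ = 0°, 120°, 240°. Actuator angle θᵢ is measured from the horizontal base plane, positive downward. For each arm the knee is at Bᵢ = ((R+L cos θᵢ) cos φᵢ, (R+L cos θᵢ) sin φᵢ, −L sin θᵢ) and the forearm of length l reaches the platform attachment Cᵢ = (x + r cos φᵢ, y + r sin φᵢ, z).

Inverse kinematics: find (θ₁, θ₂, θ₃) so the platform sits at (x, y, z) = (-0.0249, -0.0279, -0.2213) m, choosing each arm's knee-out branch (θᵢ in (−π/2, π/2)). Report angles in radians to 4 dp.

rotate P by −φ1: (-0.0249, -0.0279, -0.2213)
  A=0.1149, B=-0.2213, C=(l²−L²−A²−y'²−z²)/(2L)=0.0951
  √(A²+B²)=0.2494;  θ1 = -1.0919+1.1794 ≈ 0.0875
arm 2 (φ=120.0°): x'=-0.0117, y'=0.0355
  A=0.1017, B=-0.2213, C=(l²−L²−A²−y'²−z²)/(2L)=0.1017
  θ2 = atan2(B,A) + arccos(C/0.2436) = 0.0000
rotate P by −φ3: (0.0366, -0.0076, -0.2213)
  A=0.0534, B=-0.2213, C=(l²−L²−A²−y'²−z²)/(2L)=0.1259
  γ=atan2(-0.2213,0.0534)=-1.3341;  ψ=arccos(0.5530)=0.9849;  θ3=γ+ψ≈-0.3492

θ₁ = 0.0875, θ₂ = 0.0000, θ₃ = -0.3492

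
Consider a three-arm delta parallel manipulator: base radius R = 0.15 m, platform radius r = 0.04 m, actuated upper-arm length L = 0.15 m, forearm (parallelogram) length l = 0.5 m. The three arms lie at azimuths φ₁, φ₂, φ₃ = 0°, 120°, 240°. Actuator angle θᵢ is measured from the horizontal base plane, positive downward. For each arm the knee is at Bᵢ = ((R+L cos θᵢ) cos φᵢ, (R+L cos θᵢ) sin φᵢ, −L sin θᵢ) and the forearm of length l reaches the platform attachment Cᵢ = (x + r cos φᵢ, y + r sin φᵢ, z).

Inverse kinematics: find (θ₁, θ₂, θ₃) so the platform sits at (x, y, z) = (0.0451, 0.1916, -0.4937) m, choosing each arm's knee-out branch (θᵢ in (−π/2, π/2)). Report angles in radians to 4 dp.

φ1=0.0° → target in arm frame (0.0451, 0.1916)
  A=0.0649, B=-0.4937, C=(l²−L²−A²−y'²−z²)/(2L)=-0.1905
  γ=atan2(-0.4937,0.0649)=-1.4401;  ψ=arccos(-0.3827)=1.9635;  θ1=γ+ψ≈0.5234
arm 2 (φ=120.0°): x'=0.1434, y'=-0.1349
  A cos θ + B sin θ = C:  -0.0334·cos θ + -0.4937·sin θ = -0.1185
  θ2 = atan2(B,A) + arccos(C/0.4948) = 0.1743
arm 3 (φ=240.0°): x'=-0.1885, y'=-0.0567
  A=0.2985, B=-0.4937, C=(l²−L²−A²−y'²−z²)/(2L)=-0.3618
  θ3 = atan2(B,A) + arccos(C/0.5769) = 1.2217

θ₁ = 0.5234, θ₂ = 0.1743, θ₃ = 1.2217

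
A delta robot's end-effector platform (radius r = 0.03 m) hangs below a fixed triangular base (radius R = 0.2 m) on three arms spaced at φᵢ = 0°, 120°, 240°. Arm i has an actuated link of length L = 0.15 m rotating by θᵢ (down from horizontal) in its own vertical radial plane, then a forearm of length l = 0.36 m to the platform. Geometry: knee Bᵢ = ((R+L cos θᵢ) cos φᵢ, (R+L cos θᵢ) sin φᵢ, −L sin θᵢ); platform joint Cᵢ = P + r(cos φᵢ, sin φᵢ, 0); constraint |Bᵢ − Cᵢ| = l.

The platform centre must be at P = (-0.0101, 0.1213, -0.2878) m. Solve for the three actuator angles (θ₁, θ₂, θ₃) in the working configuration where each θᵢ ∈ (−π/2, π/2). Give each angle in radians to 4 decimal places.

θ₁ = 0.7857, θ₂ = -0.0002, θ₃ = 1.2219

rotate P by −φ1: (-0.0101, 0.1213, -0.2878)
  e−x'=0.1801;  (l²−L²−(e−x')²−y'²−z²)/2L = -0.0763
  θ1 = atan2(B,A) + arccos(C/0.3395) = 0.7857
rotate P by −φ2: (0.1101, -0.0519, -0.2878)
  A cos θ + B sin θ = C:  0.0599·cos θ + -0.2878·sin θ = 0.0600
  γ=atan2(-0.2878,0.0599)=-1.3656;  ψ=arccos(0.2040)=1.3654;  θ2=γ+ψ≈-0.0002
arm 3 (φ=240.0°): x'=-0.1000, y'=-0.0694
  A cos θ + B sin θ = C:  0.2700·cos θ + -0.2878·sin θ = -0.1781
  √(A²+B²)=0.3946;  θ3 = -0.8173+2.0392 ≈ 1.2219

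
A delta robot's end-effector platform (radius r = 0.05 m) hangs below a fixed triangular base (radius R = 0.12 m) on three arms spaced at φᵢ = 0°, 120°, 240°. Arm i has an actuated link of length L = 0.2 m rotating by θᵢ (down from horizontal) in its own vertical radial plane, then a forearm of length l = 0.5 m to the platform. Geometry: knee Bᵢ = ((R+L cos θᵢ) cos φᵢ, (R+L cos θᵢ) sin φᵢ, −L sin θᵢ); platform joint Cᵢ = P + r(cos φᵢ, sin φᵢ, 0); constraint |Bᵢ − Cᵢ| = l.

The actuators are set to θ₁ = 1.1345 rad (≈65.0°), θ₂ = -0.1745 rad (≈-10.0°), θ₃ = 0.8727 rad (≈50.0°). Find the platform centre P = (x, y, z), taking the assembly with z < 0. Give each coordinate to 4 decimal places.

(-0.2044, 0.2088, -0.4597)

arm 1 at φ=0.0°: ρ1 = 0.1545;  centre 1 = (0.1545, 0.0000, -0.1813)
arm 2 at φ=120.0°: ρ2 = 0.2670;  centre 2 = (-0.1335, 0.2312, 0.0347)
arm 3 at φ=240.0°: ρ3 = 0.1986;  centre 3 = (-0.0993, -0.1720, -0.1532)
eliminate P² terms by subtracting sphere 1 from 2 and 3
[-0.5760 0.4624 0.4320]·P = 0.0157;  [-0.5076 -0.3439 0.0561]·P = 0.0062
Cramer: x(z) = -0.0191+0.4032z;  y(z) = 0.0103-0.4320z
sphere 1 gives Az²+Bz+C=0 with A=1.3492, B=0.2137, C=-0.1869;  B²−4AC=1.0543;  roots -0.4597, 0.3013;  negative root z = -0.4597
x = -0.2044, y = 0.2088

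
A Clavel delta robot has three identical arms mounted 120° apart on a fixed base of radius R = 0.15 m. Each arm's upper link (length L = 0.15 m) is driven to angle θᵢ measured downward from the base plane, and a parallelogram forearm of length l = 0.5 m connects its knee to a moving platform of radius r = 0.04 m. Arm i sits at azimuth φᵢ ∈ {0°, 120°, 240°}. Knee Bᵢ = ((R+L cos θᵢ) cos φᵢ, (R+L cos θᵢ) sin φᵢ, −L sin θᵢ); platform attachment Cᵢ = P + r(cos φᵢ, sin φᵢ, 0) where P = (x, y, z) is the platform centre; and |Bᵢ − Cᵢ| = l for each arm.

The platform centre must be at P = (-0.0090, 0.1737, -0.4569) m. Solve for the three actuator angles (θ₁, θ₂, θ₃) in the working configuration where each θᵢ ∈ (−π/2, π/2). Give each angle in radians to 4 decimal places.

θ₁ = 0.4365, θ₂ = -0.1741, θ₃ = 0.8731

arm 1 (φ=0.0°): x'=-0.0090, y'=0.1737
  e−x'=0.1190;  (l²−L²−(e−x')²−y'²−z²)/2L = -0.0853
  θ1 = atan2(B,A) + arccos(C/0.4721) = 0.4365
φ2=120.0° → target in arm frame (0.1549, -0.0791)
  e−x'=-0.0449;  (l²−L²−(e−x')²−y'²−z²)/2L = 0.0349
  √(A²+B²)=0.4591;  θ2 = -1.6688+1.4947 ≈ -0.1741
φ3=240.0° → target in arm frame (-0.1459, -0.0946)
  A cos θ + B sin θ = C:  0.2559·cos θ + -0.4569·sin θ = -0.1857
  θ3 = atan2(B,A) + arccos(C/0.5237) = 0.8731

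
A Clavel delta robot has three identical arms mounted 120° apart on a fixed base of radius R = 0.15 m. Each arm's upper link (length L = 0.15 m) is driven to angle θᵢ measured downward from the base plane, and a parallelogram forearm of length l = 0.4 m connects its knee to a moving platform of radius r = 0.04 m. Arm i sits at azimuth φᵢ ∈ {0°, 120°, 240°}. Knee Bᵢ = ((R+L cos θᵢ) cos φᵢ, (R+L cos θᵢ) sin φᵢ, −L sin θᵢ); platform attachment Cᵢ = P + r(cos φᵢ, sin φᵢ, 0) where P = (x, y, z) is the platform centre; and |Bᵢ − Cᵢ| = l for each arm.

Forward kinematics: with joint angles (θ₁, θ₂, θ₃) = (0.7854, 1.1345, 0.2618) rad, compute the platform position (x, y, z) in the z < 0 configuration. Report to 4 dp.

φ1=0.0°: virtual centre (0.2161, 0.0000, -0.1061), radius l
φ2=120.0°: virtual centre (-0.0867, 0.1502, -0.1359), radius l
S3 = (0.2549·cos240.0°, 0.2549·sin240.0°, -0.0388) = (-0.1274, -0.2207, -0.0388)
subtract pairs → two planes through P
linear system: -0.6055x+0.3003y = -0.0094−-0.0598z; -0.6870x+-0.4415y = 0.0085−0.1345z
Cramer: x(z) = 0.0033+0.0296z;  y(z) = -0.0245+0.2586z
sphere 1 gives Az²+Bz+C=0 with A=1.0678, B=0.1869, C=-0.1029;  B²−4AC=0.4744;  roots -0.4100, 0.2350;  negative root z = -0.4100
x = -0.0088, y = -0.1306

(-0.0088, -0.1306, -0.4100)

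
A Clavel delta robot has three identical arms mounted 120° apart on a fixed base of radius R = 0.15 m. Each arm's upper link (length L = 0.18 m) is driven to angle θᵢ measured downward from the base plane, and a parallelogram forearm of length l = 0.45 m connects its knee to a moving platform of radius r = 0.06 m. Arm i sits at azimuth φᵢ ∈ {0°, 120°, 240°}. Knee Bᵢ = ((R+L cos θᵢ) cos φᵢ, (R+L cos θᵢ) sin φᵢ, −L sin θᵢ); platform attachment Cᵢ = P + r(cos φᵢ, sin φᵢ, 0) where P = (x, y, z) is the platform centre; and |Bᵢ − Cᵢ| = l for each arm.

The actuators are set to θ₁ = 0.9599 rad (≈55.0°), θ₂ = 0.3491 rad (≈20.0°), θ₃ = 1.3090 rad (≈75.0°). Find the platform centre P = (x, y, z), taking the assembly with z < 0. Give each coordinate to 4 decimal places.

(-0.0171, 0.1917, -0.4960)

φ1=0.0°: virtual centre (0.1932, 0.0000, -0.1474), radius l
φ2=120.0°: virtual centre (-0.1296, 0.2244, -0.0616), radius l
S3 = (0.1366·cos240.0°, 0.1366·sin240.0°, -0.1739) = (-0.0683, -0.1183, -0.1739)
eliminate P² terms by subtracting sphere 1 from 2 and 3
linear system: -0.6456x+0.4488y = 0.0119−0.1717z; -0.5231x+-0.2366y = -0.0102−-0.0528z
Cramer: x(z) = 0.0046+0.0436z;  y(z) = 0.0330-0.3199z
sphere 1 gives Az²+Bz+C=0 with A=1.1042, B=0.2573, C=-0.1441;  B²−4AC=0.7026;  roots -0.4960, 0.2630;  negative root z = -0.4960
x = -0.0171, y = 0.1917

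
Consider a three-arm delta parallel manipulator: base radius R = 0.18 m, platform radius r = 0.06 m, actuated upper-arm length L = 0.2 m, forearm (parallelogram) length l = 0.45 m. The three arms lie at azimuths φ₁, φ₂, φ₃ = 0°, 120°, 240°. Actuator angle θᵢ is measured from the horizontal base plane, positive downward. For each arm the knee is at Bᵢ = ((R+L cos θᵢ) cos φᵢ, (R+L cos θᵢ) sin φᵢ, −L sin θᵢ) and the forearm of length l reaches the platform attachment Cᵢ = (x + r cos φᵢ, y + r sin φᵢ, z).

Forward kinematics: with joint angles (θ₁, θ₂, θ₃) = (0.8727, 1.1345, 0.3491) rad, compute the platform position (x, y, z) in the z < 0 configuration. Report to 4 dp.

φ1=0.0°: virtual centre (0.2486, 0.0000, -0.1532), radius l
φ2=120.0°: virtual centre (-0.1023, 0.1771, -0.1813), radius l
φ3=240.0°: virtual centre (-0.1540, -0.2667, -0.0684), radius l
|centre ₂|²−|centre ₁|² = -0.0106;  |centre ₃|²−|centre ₁|² = 0.0143
[-0.7016 0.3542 -0.0561]·P = -0.0106;  [-0.8050 -0.5334 0.1696]·P = 0.0143
Cramer: x(z) = 0.0009+0.0457z;  y(z) = -0.0281+0.2490z
sphere 1 gives Az²+Bz+C=0 with A=1.0641, B=0.2698, C=-0.1169;  B²−4AC=0.5704;  roots -0.4816, 0.2281;  negative root z = -0.4816
x = -0.0211, y = -0.1480

(-0.0211, -0.1480, -0.4816)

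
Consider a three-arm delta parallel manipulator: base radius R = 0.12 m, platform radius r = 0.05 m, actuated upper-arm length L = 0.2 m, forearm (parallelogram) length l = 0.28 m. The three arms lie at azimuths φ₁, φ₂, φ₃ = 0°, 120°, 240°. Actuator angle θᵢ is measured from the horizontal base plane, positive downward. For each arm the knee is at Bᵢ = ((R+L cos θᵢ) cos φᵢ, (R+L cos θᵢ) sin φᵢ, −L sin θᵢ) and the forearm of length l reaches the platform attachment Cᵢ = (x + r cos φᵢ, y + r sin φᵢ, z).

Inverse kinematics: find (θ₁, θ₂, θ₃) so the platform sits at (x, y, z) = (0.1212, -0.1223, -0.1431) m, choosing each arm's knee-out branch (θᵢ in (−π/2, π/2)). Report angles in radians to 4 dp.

arm 1 (φ=0.0°): x'=0.1212, y'=-0.1223
  A=-0.0512, B=-0.1431, C=(l²−L²−A²−y'²−z²)/(2L)=0.0009
  γ=atan2(-0.1431,-0.0512)=-1.9144;  ψ=arccos(0.0057)=1.5651;  θ1=γ+ψ≈-0.3493
φ2=120.0° → target in arm frame (-0.1665, -0.0438)
  A cos θ + B sin θ = C:  0.2365·cos θ + -0.1431·sin θ = -0.0998
  θ2 = atan2(B,A) + arccos(C/0.2764) = 1.3962
φ3=240.0° → target in arm frame (0.0453, 0.1661)
  e−x'=0.0247;  (l²−L²−(e−x')²−y'²−z²)/2L = -0.0257
  θ3 = atan2(B,A) + arccos(C/0.1452) = 0.3487

θ₁ = -0.3493, θ₂ = 1.3962, θ₃ = 0.3487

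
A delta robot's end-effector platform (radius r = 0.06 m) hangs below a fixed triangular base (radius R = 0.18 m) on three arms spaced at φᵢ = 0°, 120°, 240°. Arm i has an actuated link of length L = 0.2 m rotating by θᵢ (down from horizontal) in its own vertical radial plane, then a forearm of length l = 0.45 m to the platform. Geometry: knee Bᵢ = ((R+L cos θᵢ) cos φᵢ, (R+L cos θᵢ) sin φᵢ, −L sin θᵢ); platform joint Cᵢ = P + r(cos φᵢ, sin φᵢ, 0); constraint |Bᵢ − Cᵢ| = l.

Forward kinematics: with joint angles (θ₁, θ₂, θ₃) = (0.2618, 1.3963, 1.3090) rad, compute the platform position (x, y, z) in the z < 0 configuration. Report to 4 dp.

φ1=0.0°: virtual centre (0.3132, 0.0000, -0.0518), radius l
centre 2 = (0.1547·cos120.0°, 0.1547·sin120.0°, -0.1970) = (-0.0774, 0.1340, -0.1970)
arm 3 at φ=240.0°: e+L cos θ3 = 0.1718;  centre 3 = (-0.0859, -0.1488, -0.1932)
subtract pairs → two planes through P
linear system: -0.7811x+0.2680y = -0.0380−-0.2904z; -0.7981x+-0.2975y = -0.0339−-0.2828z
Cramer: x(z) = 0.0457-0.3634z;  y(z) = -0.0086+0.0243z
into |P−centre ₁|² = l²: 1.1327z² + 0.2975z + -0.1282 = 0;  Δ = 0.6694;  z = -0.4925 or 0.2298 → z<0 root = -0.4925
x = 0.2247, y = -0.0206

(0.2247, -0.0206, -0.4925)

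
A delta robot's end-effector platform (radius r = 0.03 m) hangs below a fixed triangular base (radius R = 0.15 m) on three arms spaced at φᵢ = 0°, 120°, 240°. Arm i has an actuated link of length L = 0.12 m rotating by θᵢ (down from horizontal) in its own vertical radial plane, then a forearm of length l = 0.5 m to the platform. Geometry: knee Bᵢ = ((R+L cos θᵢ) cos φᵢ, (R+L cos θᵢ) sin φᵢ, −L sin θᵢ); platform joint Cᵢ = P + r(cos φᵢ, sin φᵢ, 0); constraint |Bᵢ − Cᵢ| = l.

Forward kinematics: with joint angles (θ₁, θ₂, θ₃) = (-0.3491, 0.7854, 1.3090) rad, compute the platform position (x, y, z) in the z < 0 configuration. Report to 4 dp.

(0.2251, 0.0861, -0.4514)

φ1=0.0°: virtual centre (0.2328, 0.0000, 0.0410), radius l
φ2=120.0°: virtual centre (-0.1024, 0.1774, -0.0849), radius l
S3 = (0.1511·cos240.0°, 0.1511·sin240.0°, -0.1159) = (-0.0755, -0.1308, -0.1159)
|S₂|²−|S₁|² = -0.0067;  |S₃|²−|S₁|² = -0.0196
plane₁₂: -0.6704x+0.3548y+-0.2518z = -0.0067
det = 0.3942;  x = 0.0221+-0.4497z,  y = 0.0229+-0.1400z
sphere 1 gives Az²+Bz+C=0 with A=1.2218, B=0.1010, C=-0.2034;  B²−4AC=1.0043;  roots -0.4514, 0.3688;  negative root z = -0.4514
x = 0.2251, y = 0.0861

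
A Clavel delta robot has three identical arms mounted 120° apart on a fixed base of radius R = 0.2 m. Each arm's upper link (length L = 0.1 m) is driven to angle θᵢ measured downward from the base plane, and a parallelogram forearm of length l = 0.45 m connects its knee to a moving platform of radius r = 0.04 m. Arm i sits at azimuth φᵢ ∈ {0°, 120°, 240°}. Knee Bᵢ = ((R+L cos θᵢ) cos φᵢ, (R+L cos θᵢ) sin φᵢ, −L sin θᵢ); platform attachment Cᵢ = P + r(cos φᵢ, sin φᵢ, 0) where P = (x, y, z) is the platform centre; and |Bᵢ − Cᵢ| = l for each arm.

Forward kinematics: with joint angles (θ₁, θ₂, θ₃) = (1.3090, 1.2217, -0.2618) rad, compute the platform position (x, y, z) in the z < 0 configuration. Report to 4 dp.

(-0.0952, -0.1458, -0.4163)

φ1=0.0°: virtual centre (0.1859, 0.0000, -0.0966), radius l
arm 2 at φ=120.0°: e+L cos θ2 = 0.1942;  centre 2 = (-0.0971, 0.1682, -0.0940)
φ3=240.0°: virtual centre (-0.1283, -0.2222, 0.0259), radius l
eliminate P² terms by subtracting sphere 1 from 2 and 3
[-0.5660 0.3364 0.0052]·P = 0.0027;  [-0.6284 -0.4444 0.2449]·P = 0.0226
Cramer: x(z) = -0.0190+0.1830z;  y(z) = -0.0241+0.2924z
quadratic in z: (1.1190)z²+(0.1041)z+(-0.1506)=0, √Δ=0.8276 → z ∈ {-0.4163, 0.3233}; z = -0.4163 (taking z<0)
x = -0.0952, y = -0.1458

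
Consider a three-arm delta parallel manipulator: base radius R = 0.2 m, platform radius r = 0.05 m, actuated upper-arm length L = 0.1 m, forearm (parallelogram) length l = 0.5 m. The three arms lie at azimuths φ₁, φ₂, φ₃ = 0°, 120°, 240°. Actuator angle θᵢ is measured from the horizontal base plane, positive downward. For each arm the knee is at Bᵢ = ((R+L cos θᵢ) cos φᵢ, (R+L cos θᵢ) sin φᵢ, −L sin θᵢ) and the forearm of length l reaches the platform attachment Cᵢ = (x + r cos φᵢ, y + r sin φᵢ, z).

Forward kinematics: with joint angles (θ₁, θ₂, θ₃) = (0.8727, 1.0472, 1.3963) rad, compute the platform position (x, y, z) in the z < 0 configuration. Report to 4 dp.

(0.0452, 0.0381, -0.5456)

φ1=0.0°: virtual centre (0.2143, 0.0000, -0.0766), radius l
φ2=120.0°: virtual centre (-0.1000, 0.1732, -0.0866), radius l
S3 = (0.1674·cos240.0°, 0.1674·sin240.0°, -0.0985) = (-0.0837, -0.1449, -0.0985)
eliminate P² terms by subtracting sphere 1 from 2 and 3
[-0.6286 0.3464 -0.0200]·P = -0.0043;  [-0.5959 -0.2899 -0.0437]·P = -0.0141
det = 0.3886;  x = 0.0157+-0.0539z,  y = 0.0162+-0.0401z
quadratic in z: (1.0045)z²+(0.1733)z+(-0.2045)=0, √Δ=0.9228 → z ∈ {-0.5456, 0.3731}; z = -0.5456 (taking z<0)
x = 0.0452, y = 0.0381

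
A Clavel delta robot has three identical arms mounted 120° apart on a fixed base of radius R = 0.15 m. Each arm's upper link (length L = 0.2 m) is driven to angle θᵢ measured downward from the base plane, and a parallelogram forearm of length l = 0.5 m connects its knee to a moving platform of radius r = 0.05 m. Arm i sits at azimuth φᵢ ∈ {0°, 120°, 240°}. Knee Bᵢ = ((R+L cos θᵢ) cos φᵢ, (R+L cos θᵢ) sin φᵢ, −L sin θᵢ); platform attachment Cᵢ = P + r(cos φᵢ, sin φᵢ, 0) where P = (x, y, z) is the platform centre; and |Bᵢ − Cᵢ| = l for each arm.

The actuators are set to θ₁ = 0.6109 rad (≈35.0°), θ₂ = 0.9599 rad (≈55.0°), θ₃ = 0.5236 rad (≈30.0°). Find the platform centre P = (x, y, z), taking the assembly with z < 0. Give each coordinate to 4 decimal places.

S1 = (0.2638·cos0.0°, 0.2638·sin0.0°, -0.1147) = (0.2638, 0.0000, -0.1147)
φ2=120.0°: virtual centre (-0.1074, 0.1860, -0.1638), radius l
arm 3 at φ=240.0°: e+L cos θ3 = 0.2732;  S3 = (-0.1366, -0.2366, -0.1000)
subtract pairs → two planes through P
plane₁₂: -0.7424x+0.3719y+-0.0982z = -0.0098
Cramer: x(z) = 0.0061-0.0547z;  y(z) = -0.0143+0.1548z
into |P−S₁|² = l²: 1.0270z² + 0.2532z + -0.1702 = 0;  Δ = 0.7633;  z = -0.5487 or 0.3021 → z<0 root = -0.5487
x = 0.0361, y = -0.0992

(0.0361, -0.0992, -0.5487)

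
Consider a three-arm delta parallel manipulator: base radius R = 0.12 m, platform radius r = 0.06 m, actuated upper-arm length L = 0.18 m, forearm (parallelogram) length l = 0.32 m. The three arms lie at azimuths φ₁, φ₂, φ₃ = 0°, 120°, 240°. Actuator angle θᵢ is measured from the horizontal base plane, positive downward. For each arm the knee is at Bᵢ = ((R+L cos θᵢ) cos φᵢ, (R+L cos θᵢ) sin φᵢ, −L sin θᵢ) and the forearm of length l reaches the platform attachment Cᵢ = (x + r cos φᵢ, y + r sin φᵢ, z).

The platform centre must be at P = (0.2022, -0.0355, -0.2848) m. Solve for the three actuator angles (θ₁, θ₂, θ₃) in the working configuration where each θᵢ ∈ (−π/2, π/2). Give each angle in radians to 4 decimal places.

rotate P by −φ1: (0.2022, -0.0355, -0.2848)
  e−x'=-0.1422;  (l²−L²−(e−x')²−y'²−z²)/2L = -0.0905
  γ=atan2(-0.2848,-0.1422)=-2.0339;  ψ=arccos(-0.2844)=1.8592;  θ1=γ+ψ≈-0.1747
rotate P by −φ2: (-0.1318, -0.1574, -0.2848)
  A=0.1918, B=-0.2848, C=(l²−L²−A²−y'²−z²)/(2L)=-0.2019
  γ=atan2(-0.2848,0.1918)=-0.9780;  ψ=arccos(-0.5879)=2.1993;  θ2=γ+ψ≈1.2213
rotate P by −φ3: (-0.0704, 0.1929, -0.2848)
  e−x'=0.1304;  (l²−L²−(e−x')²−y'²−z²)/2L = -0.1814
  γ=atan2(-0.2848,0.1304)=-1.1415;  ψ=arccos(-0.5791)=2.1884;  θ3=γ+ψ≈1.0469

θ₁ = -0.1747, θ₂ = 1.2213, θ₃ = 1.0469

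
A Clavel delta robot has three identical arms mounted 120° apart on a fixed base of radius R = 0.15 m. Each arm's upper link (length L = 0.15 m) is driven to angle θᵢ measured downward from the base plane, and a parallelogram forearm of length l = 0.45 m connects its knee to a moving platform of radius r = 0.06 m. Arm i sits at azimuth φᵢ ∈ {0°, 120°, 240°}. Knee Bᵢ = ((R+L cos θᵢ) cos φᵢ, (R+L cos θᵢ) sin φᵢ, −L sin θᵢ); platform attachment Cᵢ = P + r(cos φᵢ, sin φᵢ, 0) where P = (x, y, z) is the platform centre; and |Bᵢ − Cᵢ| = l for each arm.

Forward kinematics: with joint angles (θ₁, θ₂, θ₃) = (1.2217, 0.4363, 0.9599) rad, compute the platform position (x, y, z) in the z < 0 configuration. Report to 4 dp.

S1 = (0.1413·cos0.0°, 0.1413·sin0.0°, -0.1410) = (0.1413, 0.0000, -0.1410)
S2 = (0.2259·cos120.0°, 0.2259·sin120.0°, -0.0634) = (-0.1130, 0.1957, -0.0634)
arm 3 at φ=240.0°: (R−r)+L cos θ3 = 0.1760;  S3 = (-0.0880, -0.1525, -0.1229)
|S₂|²−|S₁|² = 0.0152;  |S₃|²−|S₁|² = 0.0063
[-0.5086 0.3914 0.1551]·P = 0.0152;  [-0.4587 -0.3049 0.0362]·P = 0.0063
det = 0.3346;  x = -0.0212+0.1837z,  y = 0.0114+-0.1577z
quadratic in z: (1.0586)z²+(0.2186)z+(-0.1561)=0, √Δ=0.8419 → z ∈ {-0.5009, 0.2944}; z = -0.5009 (taking z<0)
x = -0.1132, y = 0.0904

(-0.1132, 0.0904, -0.5009)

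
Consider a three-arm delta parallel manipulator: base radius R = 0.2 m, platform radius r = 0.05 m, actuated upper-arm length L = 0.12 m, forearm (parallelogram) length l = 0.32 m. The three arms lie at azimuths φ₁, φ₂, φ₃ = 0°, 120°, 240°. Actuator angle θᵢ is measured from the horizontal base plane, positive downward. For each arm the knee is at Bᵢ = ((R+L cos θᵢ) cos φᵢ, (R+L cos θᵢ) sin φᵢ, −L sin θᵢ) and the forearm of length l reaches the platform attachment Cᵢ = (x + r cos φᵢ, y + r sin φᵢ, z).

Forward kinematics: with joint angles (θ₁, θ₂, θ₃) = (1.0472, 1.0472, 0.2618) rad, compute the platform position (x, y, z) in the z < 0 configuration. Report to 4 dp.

(-0.0399, -0.0692, -0.2914)

φ1=0.0°: virtual centre (0.2100, 0.0000, -0.1039), radius l
φ2=120.0°: virtual centre (-0.1050, 0.1819, -0.1039), radius l
φ3=240.0°: virtual centre (-0.1330, -0.2303, -0.0311), radius l
|centre ₂|²−|centre ₁|² = 0.0000;  |centre ₃|²−|centre ₁|² = 0.0168
[-0.6300 0.3637 0.0000]·P = 0.0000;  [-0.6859 -0.4606 0.1457]·P = 0.0168
Cramer: x(z) = -0.0113+0.0982z;  y(z) = -0.0196+0.1701z
sphere 1 gives Az²+Bz+C=0 with A=1.0386, B=0.1577, C=-0.0422;  B²−4AC=0.2004;  roots -0.2914, 0.1396;  negative root z = -0.2914
x = -0.0399, y = -0.0692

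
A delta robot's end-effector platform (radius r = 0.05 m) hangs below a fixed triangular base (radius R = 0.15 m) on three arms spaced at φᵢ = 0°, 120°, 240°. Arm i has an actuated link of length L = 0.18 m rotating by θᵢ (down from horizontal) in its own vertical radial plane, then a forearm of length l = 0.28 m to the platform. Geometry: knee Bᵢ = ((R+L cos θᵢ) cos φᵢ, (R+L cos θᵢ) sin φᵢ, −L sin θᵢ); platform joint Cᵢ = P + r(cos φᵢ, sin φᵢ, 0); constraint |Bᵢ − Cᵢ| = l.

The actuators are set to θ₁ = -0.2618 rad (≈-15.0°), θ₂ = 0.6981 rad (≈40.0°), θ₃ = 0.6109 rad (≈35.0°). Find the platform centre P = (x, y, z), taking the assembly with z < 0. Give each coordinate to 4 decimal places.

arm 1 at φ=0.0°: ρ1 = 0.2739;  O1 = (0.2739, 0.0000, 0.0466)
O2 = (0.2379·cos120.0°, 0.2379·sin120.0°, -0.1157) = (-0.1189, 0.2060, -0.1157)
arm 3 at φ=240.0°: ρ3 = 0.2474;  O3 = (-0.1237, -0.2143, -0.1032)
subtract pairs → two planes through P
linear system: -0.7856x+0.4120y = -0.0072−-0.3246z; -0.7952x+-0.4286y = -0.0053−-0.2997z
Cramer: x(z) = 0.0079-0.3952z;  y(z) = -0.0024+0.0341z
into |P−O₁|² = l²: 1.1574z² + 0.1169z + -0.0055 = 0;  Δ = 0.0391;  z = -0.1359 or 0.0349 → z<0 root = -0.1359
x = 0.0616, y = -0.0070

(0.0616, -0.0070, -0.1359)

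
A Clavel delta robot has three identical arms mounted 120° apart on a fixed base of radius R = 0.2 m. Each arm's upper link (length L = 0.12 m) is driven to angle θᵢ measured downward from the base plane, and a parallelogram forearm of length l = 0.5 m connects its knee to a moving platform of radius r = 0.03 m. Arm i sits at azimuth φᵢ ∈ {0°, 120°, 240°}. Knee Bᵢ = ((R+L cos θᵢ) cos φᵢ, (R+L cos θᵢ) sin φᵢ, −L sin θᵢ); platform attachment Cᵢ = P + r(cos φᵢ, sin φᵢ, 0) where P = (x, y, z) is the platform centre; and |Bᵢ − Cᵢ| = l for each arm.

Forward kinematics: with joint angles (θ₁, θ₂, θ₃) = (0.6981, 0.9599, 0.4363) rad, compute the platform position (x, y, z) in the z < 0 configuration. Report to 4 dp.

centre 1 = (0.2619·cos0.0°, 0.2619·sin0.0°, -0.0771) = (0.2619, 0.0000, -0.0771)
arm 2 at φ=120.0°: ρ2 = 0.2388;  centre 2 = (-0.1194, 0.2068, -0.0983)
centre 3 = (0.2788·cos240.0°, 0.2788·sin240.0°, -0.0507) = (-0.1394, -0.2414, -0.0507)
eliminate P² terms by subtracting sphere 1 from 2 and 3
plane₁₂: -0.7627x+0.4137y+-0.0423z = -0.0079
det = 0.7003;  x = 0.0020+0.0020z,  y = -0.0152+0.1061z
quadratic in z: (1.0113)z²+(0.1500)z+(-0.1763)=0, √Δ=0.8576 → z ∈ {-0.4982, 0.3499}; z = -0.4982 (taking z<0)
x = 0.0010, y = -0.0681

(0.0010, -0.0681, -0.4982)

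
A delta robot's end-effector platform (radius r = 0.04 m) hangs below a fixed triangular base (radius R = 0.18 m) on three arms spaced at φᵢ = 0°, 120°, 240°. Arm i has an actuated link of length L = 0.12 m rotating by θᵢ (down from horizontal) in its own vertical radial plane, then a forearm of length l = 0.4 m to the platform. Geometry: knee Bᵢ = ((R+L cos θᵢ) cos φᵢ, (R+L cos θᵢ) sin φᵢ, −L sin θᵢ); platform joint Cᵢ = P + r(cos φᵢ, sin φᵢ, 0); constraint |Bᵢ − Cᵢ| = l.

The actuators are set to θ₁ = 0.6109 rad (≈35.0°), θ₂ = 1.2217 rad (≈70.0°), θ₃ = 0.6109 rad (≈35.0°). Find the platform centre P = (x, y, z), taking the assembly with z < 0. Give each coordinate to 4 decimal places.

(0.0433, -0.0751, -0.4099)

φ1=0.0°: virtual centre (0.2383, 0.0000, -0.0688), radius l
arm 2 at φ=120.0°: ρ2 = 0.1810;  O2 = (-0.0905, 0.1568, -0.1128)
arm 3 at φ=240.0°: ρ3 = 0.2383;  O3 = (-0.1191, -0.2064, -0.0688)
subtract pairs → two planes through P
[-0.6576 0.3136 -0.0879]·P = -0.0160;  [-0.7149 -0.4127 0.0000]·P = 0.0000
Cramer: x(z) = 0.0133-0.0732z;  y(z) = -0.0231+0.1267z
into |P−O₁|² = l²: 1.0214z² + 0.1647z + -0.1041 = 0;  Δ = 0.4526;  z = -0.4099 or 0.2487 → z<0 root = -0.4099
x = 0.0433, y = -0.0751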